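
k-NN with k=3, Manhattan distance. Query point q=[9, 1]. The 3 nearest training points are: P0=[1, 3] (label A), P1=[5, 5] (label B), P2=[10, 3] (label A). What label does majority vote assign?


d(q,P0) = 10  (label A)
d(q,P1) = 8  (label B)
d(q,P2) = 3  (label A)
Votes: A=2, B=1
Majority → A

A


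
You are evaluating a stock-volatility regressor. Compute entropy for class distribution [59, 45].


Probabilities: [59/104, 45/104] ≈ [0.5673, 0.4327]
H = -((59/104)·log₂(59/104) + (45/104)·log₂(45/104))
  = 0.9869 bits

0.9869 bits


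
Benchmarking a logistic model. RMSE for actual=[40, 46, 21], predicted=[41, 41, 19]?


MSE = 30/3 = 10
RMSE = √(30/3) = 3.1623

3.1623


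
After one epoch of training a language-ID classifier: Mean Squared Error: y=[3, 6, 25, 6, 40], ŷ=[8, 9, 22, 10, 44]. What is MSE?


Squared errors: (3-8)²=25, (6-9)²=9, (25-22)²=9, (6-10)²=16, (40-44)²=16
Sum = 75
MSE = 75/5 = 15

15


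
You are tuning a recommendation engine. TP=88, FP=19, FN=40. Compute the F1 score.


Precision = 88/107 = 0.8224
Recall = 88/128 = 0.6875
F1 = 2·P·R/(P+R) = 2·TP/(2·TP+FP+FN) = 176/(176+19+40) = 176/235 = 0.7489

0.7489


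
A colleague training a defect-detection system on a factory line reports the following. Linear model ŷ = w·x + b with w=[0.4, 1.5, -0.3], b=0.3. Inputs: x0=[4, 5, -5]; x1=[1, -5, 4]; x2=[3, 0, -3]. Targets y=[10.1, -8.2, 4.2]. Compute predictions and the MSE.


ŷ0 = (0.4)·(4) + (1.5)·(5) + (-0.3)·(-5) + 0.3 = 10.9
ŷ1 = (0.4)·(1) + (1.5)·(-5) + (-0.3)·(4) + 0.3 = -8.0
ŷ2 = (0.4)·(3) + (1.5)·(0) + (-0.3)·(-3) + 0.3 = 2.4
errors² = [0.64, 0.04, 3.24]
MSE = 3.9200/3 = 1.3067

1.3067


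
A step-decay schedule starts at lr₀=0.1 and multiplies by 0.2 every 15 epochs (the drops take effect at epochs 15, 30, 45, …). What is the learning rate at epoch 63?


n_drops = ⌊63/15⌋ = 4
lr = 0.1·0.2^4 = 0.1·0.0016 = 0.00016

0.00016


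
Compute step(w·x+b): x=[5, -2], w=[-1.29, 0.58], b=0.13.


z = (5)·(-1.29) + (-2)·(0.58) + 0.13
  = -7.48
step(z) = 0 (z<0)

0


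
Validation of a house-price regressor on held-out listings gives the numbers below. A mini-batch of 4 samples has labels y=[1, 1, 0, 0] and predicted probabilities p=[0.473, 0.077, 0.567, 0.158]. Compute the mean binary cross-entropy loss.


L[0] = -ln(0.473) = 0.7487
L[1] = -ln(0.077) = 2.5639
L[2] = -ln(1-0.567) = -ln(0.433) = 0.837
L[3] = -ln(1-0.158) = -ln(0.842) = 0.172
mean = (0.7487 + 2.5639 + 0.837 + 0.172)/4 = 1.0804

1.0804


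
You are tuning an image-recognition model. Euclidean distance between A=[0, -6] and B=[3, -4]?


d = √((0-3)² + (-6+ 4)²)
  = √(9 + 4)
  = √13 = 3.6056

3.6056


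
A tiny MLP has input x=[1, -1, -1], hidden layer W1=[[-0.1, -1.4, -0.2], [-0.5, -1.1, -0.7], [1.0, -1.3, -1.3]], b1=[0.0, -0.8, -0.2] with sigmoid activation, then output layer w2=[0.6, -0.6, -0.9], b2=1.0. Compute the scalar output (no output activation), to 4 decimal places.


z1[0] = (-0.1)·(1) + (-1.4)·(-1) + (-0.2)·(-1) + 0.0 = 1.5
z1[1] = (-0.5)·(1) + (-1.1)·(-1) + (-0.7)·(-1) - 0.8 = 0.5
z1[2] = (1.0)·(1) + (-1.3)·(-1) + (-1.3)·(-1) - 0.2 = 3.4
h = sigmoid(z1) = [0.8176, 0.6225, 0.9677]
output = (0.6)·(0.8176) + (-0.6)·(0.6225) + (-0.9)·(0.9677) + 1.0 = 0.2461

0.2461


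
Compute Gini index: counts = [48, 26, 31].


Probabilities: [48/105, 26/105, 31/105] ≈ [0.4571, 0.2476, 0.2952]
Σpᵢ² = (2304 + 676 + 961)/105² = 3941/11025
Gini = 1 - Σpᵢ² = 1 - 3941/11025 = 0.6425

0.6425


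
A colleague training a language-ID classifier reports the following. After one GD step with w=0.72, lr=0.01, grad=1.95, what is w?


w_new = w - α·∇
= 0.72 - 0.01·1.95
= 0.72 - 0.0195
= 0.7005

0.7005


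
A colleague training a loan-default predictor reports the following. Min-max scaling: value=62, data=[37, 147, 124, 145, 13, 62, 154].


min=13, max=154
(62-13)/(154-13) = 49/141 = 0.3475

0.3475


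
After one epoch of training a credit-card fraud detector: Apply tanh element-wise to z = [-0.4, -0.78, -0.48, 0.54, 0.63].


tanh(-0.4) = -0.3799
tanh(-0.78) = -0.6527
tanh(-0.48) = -0.4462
tanh(0.54) = 0.493
tanh(0.63) = 0.5581
result = [-0.3799, -0.6527, -0.4462, 0.493, 0.5581]

[-0.3799, -0.6527, -0.4462, 0.493, 0.5581]


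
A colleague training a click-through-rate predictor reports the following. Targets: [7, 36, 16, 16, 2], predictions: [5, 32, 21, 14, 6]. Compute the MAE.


Absolute errors: |7-5|=2, |36-32|=4, |16-21|=5, |16-14|=2, |2-6|=4
Sum = 17
MAE = 17/5 = 17/5

17/5


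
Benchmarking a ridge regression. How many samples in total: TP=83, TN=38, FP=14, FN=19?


Total = TP + TN + FP + FN
= 83 + 38 + 14 + 19
= 154
(Predicted positive: 97, predicted negative: 57)

154


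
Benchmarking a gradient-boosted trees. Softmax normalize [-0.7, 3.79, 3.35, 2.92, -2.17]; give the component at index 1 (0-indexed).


Exponentials: e^-0.7=0.4966, e^3.79=44.2564, e^3.35=28.5027, e^2.92=18.5413, e^-2.17=0.1142
Sum = 91.9112
Softmax = [0.0054, 0.4815, 0.3101, 0.2017, 0.0012]
p[1] = 44.2564/91.9112 = 0.4815

0.4815


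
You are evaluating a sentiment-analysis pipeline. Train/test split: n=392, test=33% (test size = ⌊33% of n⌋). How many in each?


Test = ⌊392·33/100⌋ = 129
Train = 392 - 129 = 263

Train: 263, Test: 129


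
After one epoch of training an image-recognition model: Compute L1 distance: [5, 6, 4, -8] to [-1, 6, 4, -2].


d = |5+ 1| + |6-6| + |4-4| + |-8+ 2|
  = 6 + 0 + 0 + 6
  = 12

12


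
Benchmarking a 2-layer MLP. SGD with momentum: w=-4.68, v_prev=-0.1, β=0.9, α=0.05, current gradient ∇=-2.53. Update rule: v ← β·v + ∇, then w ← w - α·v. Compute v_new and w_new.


v_new = 0.9·-0.1 - 2.53 = -0.09 - 2.53 = -2.62
w_new = -4.68 - 0.05·-2.62 = -4.68 + 0.131 = -4.549

v_new=-2.62, w_new=-4.549


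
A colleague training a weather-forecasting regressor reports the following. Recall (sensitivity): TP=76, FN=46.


Recall = TP/(TP+FN)
= 76/(76+46)
= 76/122 = 62.3%

62.3%


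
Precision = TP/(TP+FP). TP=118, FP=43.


Precision = TP/(TP+FP)
= 118/(118+43)
= 118/161 = 73.29%

73.29%


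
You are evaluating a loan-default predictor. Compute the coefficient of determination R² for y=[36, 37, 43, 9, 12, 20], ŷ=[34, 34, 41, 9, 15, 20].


ȳ = 26.1667
SS_res = Σ(y-ŷ)² = 26
SS_tot = Σ(y-ȳ)² = 1030.83
R² = 1 - SS_res/SS_tot = 1 - 0.0252 = 0.9748

0.9748


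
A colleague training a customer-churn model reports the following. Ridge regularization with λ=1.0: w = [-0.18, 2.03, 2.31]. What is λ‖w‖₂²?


‖w‖₂² = (-0.18)² + (2.03)² + (2.31)²
     = 0.0324 + 4.1209 + 5.3361
     = 9.4894
λ·‖w‖₂² = 1.0·9.4894 = 9.4894

9.4894


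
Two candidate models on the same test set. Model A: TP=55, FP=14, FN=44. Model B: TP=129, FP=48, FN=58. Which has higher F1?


Model A: P=55/69=0.7971, R=55/99=0.5556, F1=2PR/(P+R)=2TP/(2TP+FP+FN)=110/168=0.6548
Model B: P=129/177=0.7288, R=129/187=0.6898, F1=2PR/(P+R)=2TP/(2TP+FP+FN)=258/364=0.7088
0.6548 < 0.7088 → Model B

Model B


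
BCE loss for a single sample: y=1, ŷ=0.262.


BCE = -[y·ln(p) + (1-y)·ln(1-p)]
= -1·ln(0.262) - 0
= -ln(0.262) = 1.3394

1.3394


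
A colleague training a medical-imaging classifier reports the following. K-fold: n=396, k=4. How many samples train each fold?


Fold size = 396/4 = 99
Training per fold = 396 - 99 = 297

297


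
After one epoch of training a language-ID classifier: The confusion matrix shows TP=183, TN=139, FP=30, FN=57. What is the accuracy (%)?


Accuracy = (TP+TN)/(TP+TN+FP+FN)
= (183+139)/(409)
= 322/409 = 78.73%

78.73%


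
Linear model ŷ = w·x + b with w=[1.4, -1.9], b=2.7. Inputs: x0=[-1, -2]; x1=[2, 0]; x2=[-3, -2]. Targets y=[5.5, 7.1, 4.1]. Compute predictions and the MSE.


ŷ0 = (1.4)·(-1) + (-1.9)·(-2) + 2.7 = 5.1
ŷ1 = (1.4)·(2) + (-1.9)·(0) + 2.7 = 5.5
ŷ2 = (1.4)·(-3) + (-1.9)·(-2) + 2.7 = 2.3
errors² = [0.16, 2.56, 3.24]
MSE = 5.9600/3 = 1.9867

1.9867


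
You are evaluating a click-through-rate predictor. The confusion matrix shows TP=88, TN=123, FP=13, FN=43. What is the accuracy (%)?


Accuracy = (TP+TN)/(TP+TN+FP+FN)
= (88+123)/(267)
= 211/267 = 79.03%

79.03%


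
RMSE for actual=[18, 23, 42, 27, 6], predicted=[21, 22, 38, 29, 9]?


MSE = 39/5 = 7.8
RMSE = √(39/5) = 2.7928

2.7928


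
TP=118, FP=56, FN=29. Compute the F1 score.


Precision = 118/174 = 0.6782
Recall = 118/147 = 0.8027
F1 = 2·P·R/(P+R) = 2·TP/(2·TP+FP+FN) = 236/(236+56+29) = 236/321 = 0.7352

0.7352


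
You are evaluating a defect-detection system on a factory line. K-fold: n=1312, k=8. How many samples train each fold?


Fold size = 1312/8 = 164
Training per fold = 1312 - 164 = 1148

1148


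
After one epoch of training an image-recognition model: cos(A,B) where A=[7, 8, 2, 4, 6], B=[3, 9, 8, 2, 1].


A·B = 7·3 + 8·9 + 2·8 + 4·2 + 6·1 = 123
‖A‖ = √169 = 13, ‖B‖ = √159 = 12.6095
cos = 123/(√169·√159) = 123/√26871 = 0.7503

0.7503


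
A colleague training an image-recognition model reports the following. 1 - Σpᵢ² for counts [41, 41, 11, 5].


Probabilities: [41/98, 41/98, 11/98, 5/98] ≈ [0.4184, 0.4184, 0.1122, 0.051]
Σpᵢ² = (1681 + 1681 + 121 + 25)/98² = 3508/9604
Gini = 1 - Σpᵢ² = 1 - 3508/9604 = 0.6347

0.6347


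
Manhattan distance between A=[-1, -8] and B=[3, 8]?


d = |-1-3| + |-8-8|
  = 4 + 16
  = 20

20


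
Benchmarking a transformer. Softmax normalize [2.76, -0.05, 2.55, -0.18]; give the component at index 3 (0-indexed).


Exponentials: e^2.76=15.7998, e^-0.05=0.9512, e^2.55=12.8071, e^-0.18=0.8353
Sum = 30.3934
Softmax = [0.5198, 0.0313, 0.4214, 0.0275]
p[3] = 0.8353/30.3934 = 0.0275

0.0275


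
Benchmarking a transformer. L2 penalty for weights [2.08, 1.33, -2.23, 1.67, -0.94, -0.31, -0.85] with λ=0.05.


‖w‖₂² = (2.08)² + (1.33)² + (-2.23)² + (1.67)² + (-0.94)² + (-0.31)² + (-0.85)²
     = 4.3264 + 1.7689 + 4.9729 + 2.7889 + 0.8836 + 0.0961 + 0.7225
     = 15.5593
λ·‖w‖₂² = 0.05·15.5593 = 0.777965

0.777965


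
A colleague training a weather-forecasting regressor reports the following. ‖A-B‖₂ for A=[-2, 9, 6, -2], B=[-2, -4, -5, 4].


d = √((-2+ 2)² + (9+ 4)² + (6+ 5)² + (-2-4)²)
  = √(0 + 169 + 121 + 36)
  = √326 = 18.0555

18.0555


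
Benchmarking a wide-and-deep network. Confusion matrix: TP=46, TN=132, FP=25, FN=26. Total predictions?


Total = TP + TN + FP + FN
= 46 + 132 + 25 + 26
= 229
(Predicted positive: 71, predicted negative: 158)

229


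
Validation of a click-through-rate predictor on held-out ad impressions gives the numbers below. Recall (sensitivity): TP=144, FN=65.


Recall = TP/(TP+FN)
= 144/(144+65)
= 144/209 = 68.9%

68.9%


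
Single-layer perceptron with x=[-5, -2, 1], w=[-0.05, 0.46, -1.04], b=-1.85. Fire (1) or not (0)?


z = (-5)·(-0.05) + (-2)·(0.46) + (1)·(-1.04) - 1.85
  = -3.56
step(z) = 0 (z<0)

0


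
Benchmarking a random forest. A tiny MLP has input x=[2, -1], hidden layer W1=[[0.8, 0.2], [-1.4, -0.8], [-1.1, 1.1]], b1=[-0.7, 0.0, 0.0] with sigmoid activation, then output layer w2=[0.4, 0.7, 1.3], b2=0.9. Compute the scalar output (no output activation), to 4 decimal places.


z1[0] = (0.8)·(2) + (0.2)·(-1) - 0.7 = 0.7
z1[1] = (-1.4)·(2) + (-0.8)·(-1) + 0.0 = -2.0
z1[2] = (-1.1)·(2) + (1.1)·(-1) + 0.0 = -3.3
h = sigmoid(z1) = [0.6682, 0.1192, 0.0356]
output = (0.4)·(0.6682) + (0.7)·(0.1192) + (1.3)·(0.0356) + 0.9 = 1.297

1.297


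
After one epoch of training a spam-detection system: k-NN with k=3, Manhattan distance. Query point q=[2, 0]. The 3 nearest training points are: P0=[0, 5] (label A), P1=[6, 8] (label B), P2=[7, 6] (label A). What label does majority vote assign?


d(q,P0) = 7  (label A)
d(q,P1) = 12  (label B)
d(q,P2) = 11  (label A)
Votes: A=2, B=1
Majority → A

A


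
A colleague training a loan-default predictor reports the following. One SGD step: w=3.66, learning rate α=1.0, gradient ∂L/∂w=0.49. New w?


w_new = w - α·∇
= 3.66 - 1.0·0.49
= 3.66 - 0.49
= 3.17

3.17


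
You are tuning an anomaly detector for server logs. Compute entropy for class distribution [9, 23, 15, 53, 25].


Probabilities: [9/125, 23/125, 15/125, 53/125, 25/125] ≈ [0.072, 0.184, 0.12, 0.424, 0.2]
H = -((9/125)·log₂(9/125) + (23/125)·log₂(23/125) + (15/125)·log₂(15/125) + (53/125)·log₂(53/125) + (25/125)·log₂(25/125))
  = 2.079 bits

2.079 bits


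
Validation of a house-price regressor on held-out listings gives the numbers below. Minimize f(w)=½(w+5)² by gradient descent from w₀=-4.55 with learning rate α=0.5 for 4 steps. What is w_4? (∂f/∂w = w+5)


step 1: grad = -4.55+5 = 0.45; w = -4.55 - 0.5·(0.45) = -4.775
step 2: grad = -4.775+5 = 0.225; w = -4.775 - 0.5·(0.225) = -4.8875
step 3: grad = -4.8875+5 = 0.1125; w = -4.8875 - 0.5·(0.1125) = -4.94375
step 4: grad = -4.94375+5 = 0.05625; w = -4.94375 - 0.5·(0.05625) = -4.971875

-4.971875


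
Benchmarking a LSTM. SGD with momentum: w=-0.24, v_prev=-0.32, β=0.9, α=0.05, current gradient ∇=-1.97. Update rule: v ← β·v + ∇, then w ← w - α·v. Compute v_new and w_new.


v_new = 0.9·-0.32 - 1.97 = -0.288 - 1.97 = -2.258
w_new = -0.24 - 0.05·-2.258 = -0.24 + 0.1129 = -0.1271

v_new=-2.258, w_new=-0.1271


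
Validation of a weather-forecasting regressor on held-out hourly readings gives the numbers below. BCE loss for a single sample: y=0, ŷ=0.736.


BCE = -[y·ln(p) + (1-y)·ln(1-p)]
= -0 - 1·ln(1-0.736)
= -ln(0.264) = 1.3318

1.3318


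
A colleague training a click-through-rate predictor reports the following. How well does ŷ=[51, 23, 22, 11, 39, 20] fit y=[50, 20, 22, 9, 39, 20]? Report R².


ȳ = 26.6667
SS_res = Σ(y-ŷ)² = 14
SS_tot = Σ(y-ȳ)² = 1119.33
R² = 1 - SS_res/SS_tot = 1 - 0.0125 = 0.9875

0.9875


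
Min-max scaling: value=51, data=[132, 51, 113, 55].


min=51, max=132
(51-51)/(132-51) = 0/81 = 0.0

0.0


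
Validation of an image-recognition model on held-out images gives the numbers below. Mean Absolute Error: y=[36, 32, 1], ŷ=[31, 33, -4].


Absolute errors: |36-31|=5, |32-33|=1, |1+ 4|=5
Sum = 11
MAE = 11/3 = 11/3

11/3


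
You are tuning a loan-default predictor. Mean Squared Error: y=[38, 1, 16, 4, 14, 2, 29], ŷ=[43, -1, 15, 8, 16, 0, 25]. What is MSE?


Squared errors: (38-43)²=25, (1+ 1)²=4, (16-15)²=1, (4-8)²=16, (14-16)²=4, (2-0)²=4, (29-25)²=16
Sum = 70
MSE = 70/7 = 10

10


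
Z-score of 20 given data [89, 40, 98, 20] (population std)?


μ = 61.75, σ = 32.6831
z = (20 - 61.75)/32.6831 = -1.2774

-1.2774


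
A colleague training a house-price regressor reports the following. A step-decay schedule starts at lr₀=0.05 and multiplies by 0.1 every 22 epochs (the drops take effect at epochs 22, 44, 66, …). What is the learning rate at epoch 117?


n_drops = ⌊117/22⌋ = 5
lr = 0.05·0.1^5 = 0.05·0.00001 = 0.0000005

0.0000005


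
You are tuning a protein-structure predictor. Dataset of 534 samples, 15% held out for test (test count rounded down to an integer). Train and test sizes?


Test = ⌊534·15/100⌋ = 80
Train = 534 - 80 = 454

Train: 454, Test: 80


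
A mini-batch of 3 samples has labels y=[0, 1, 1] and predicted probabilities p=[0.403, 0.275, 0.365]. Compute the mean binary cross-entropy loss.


L[0] = -ln(1-0.403) = -ln(0.597) = 0.5158
L[1] = -ln(0.275) = 1.291
L[2] = -ln(0.365) = 1.0079
mean = (0.5158 + 1.291 + 1.0079)/3 = 0.9382

0.9382


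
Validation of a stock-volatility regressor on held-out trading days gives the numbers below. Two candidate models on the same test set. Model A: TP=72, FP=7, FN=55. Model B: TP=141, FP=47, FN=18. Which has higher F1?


Model A: P=72/79=0.9114, R=72/127=0.5669, F1=2PR/(P+R)=2TP/(2TP+FP+FN)=144/206=0.699
Model B: P=141/188=0.75, R=141/159=0.8868, F1=2PR/(P+R)=2TP/(2TP+FP+FN)=282/347=0.8127
0.699 < 0.8127 → Model B

Model B


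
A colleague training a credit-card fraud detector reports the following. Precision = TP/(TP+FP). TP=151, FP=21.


Precision = TP/(TP+FP)
= 151/(151+21)
= 151/172 = 87.79%

87.79%


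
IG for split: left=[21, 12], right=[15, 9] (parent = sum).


Parent = [36, 21], H_parent = 0.9495
H_left = 0.9457 (n=33), H_right = 0.9544 (n=24)
H_children = (33/57)·0.9457 + (24/57)·0.9544 = 0.9494
IG = 0.9495 - 0.9494 = 0.0001

0.0001


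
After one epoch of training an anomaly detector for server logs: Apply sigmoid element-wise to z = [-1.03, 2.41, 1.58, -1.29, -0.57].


σ(-1.03) = 1/(1+e^1.03) = 0.2631
σ(2.41) = 1/(1+e^-2.41) = 0.9176
σ(1.58) = 1/(1+e^-1.58) = 0.8292
σ(-1.29) = 1/(1+e^1.29) = 0.2159
σ(-0.57) = 1/(1+e^0.57) = 0.3612
result = [0.2631, 0.9176, 0.8292, 0.2159, 0.3612]

[0.2631, 0.9176, 0.8292, 0.2159, 0.3612]


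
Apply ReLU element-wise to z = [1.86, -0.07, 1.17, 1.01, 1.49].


ReLU(1.86) = max(0, 1.86) = 1.86
ReLU(-0.07) = max(0, -0.07) = 0.0
ReLU(1.17) = max(0, 1.17) = 1.17
ReLU(1.01) = max(0, 1.01) = 1.01
ReLU(1.49) = max(0, 1.49) = 1.49
result = [1.86, 0.0, 1.17, 1.01, 1.49]

[1.86, 0.0, 1.17, 1.01, 1.49]


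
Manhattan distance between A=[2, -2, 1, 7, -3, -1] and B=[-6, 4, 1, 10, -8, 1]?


d = |2+ 6| + |-2-4| + |1-1| + |7-10| + |-3+ 8| + |-1-1|
  = 8 + 6 + 0 + 3 + 5 + 2
  = 24

24


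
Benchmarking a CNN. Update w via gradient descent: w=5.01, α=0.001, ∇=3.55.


w_new = w - α·∇
= 5.01 - 0.001·3.55
= 5.01 - 0.00355
= 5.00645

5.00645


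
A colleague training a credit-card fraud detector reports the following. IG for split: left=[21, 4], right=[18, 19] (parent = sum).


Parent = [39, 23], H_parent = 0.9514
H_left = 0.6343 (n=25), H_right = 0.9995 (n=37)
H_children = (25/62)·0.6343 + (37/62)·0.9995 = 0.8522
IG = 0.9514 - 0.8522 = 0.0992

0.0992


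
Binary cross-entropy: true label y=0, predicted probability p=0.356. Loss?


BCE = -[y·ln(p) + (1-y)·ln(1-p)]
= -0 - 1·ln(1-0.356)
= -ln(0.644) = 0.4401

0.4401


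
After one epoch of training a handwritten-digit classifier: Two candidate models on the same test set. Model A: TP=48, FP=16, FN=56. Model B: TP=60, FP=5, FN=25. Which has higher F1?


Model A: P=48/64=0.75, R=48/104=0.4615, F1=2PR/(P+R)=2TP/(2TP+FP+FN)=96/168=0.5714
Model B: P=60/65=0.9231, R=60/85=0.7059, F1=2PR/(P+R)=2TP/(2TP+FP+FN)=120/150=0.8
0.5714 < 0.8 → Model B

Model B


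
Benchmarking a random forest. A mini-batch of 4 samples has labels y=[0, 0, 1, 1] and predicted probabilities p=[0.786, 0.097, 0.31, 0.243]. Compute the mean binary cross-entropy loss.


L[0] = -ln(1-0.786) = -ln(0.214) = 1.5418
L[1] = -ln(1-0.097) = -ln(0.903) = 0.102
L[2] = -ln(0.31) = 1.1712
L[3] = -ln(0.243) = 1.4147
mean = (1.5418 + 0.102 + 1.1712 + 1.4147)/4 = 1.0574

1.0574


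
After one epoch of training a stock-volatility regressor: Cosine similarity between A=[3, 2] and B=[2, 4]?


A·B = 3·2 + 2·4 = 14
‖A‖ = √13 = 3.6056, ‖B‖ = √20 = 4.4721
cos = 14/(√13·√20) = 14/√260 = 0.8682

0.8682


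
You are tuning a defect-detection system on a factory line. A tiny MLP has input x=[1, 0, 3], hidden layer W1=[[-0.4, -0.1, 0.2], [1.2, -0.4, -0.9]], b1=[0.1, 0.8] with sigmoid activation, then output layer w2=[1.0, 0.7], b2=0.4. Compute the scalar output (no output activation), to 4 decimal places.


z1[0] = (-0.4)·(1) + (-0.1)·(0) + (0.2)·(3) + 0.1 = 0.3
z1[1] = (1.2)·(1) + (-0.4)·(0) + (-0.9)·(3) + 0.8 = -0.7
h = sigmoid(z1) = [0.5744, 0.3318]
output = (1.0)·(0.5744) + (0.7)·(0.3318) + 0.4 = 1.2067

1.2067


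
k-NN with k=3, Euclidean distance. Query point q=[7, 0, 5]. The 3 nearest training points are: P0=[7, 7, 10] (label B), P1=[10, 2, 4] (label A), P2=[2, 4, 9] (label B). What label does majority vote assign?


d(q,P0) = 8.6023  (label B)
d(q,P1) = 3.7417  (label A)
d(q,P2) = 7.5498  (label B)
Votes: A=1, B=2
Majority → B

B


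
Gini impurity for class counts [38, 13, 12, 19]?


Probabilities: [38/82, 13/82, 12/82, 19/82] ≈ [0.4634, 0.1585, 0.1463, 0.2317]
Σpᵢ² = (1444 + 169 + 144 + 361)/82² = 2118/6724
Gini = 1 - Σpᵢ² = 1 - 2118/6724 = 0.685

0.685


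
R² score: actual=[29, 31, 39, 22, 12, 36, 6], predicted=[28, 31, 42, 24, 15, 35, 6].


ȳ = 25
SS_res = Σ(y-ŷ)² = 24
SS_tot = Σ(y-ȳ)² = 908
R² = 1 - SS_res/SS_tot = 1 - 0.0264 = 0.9736

0.9736


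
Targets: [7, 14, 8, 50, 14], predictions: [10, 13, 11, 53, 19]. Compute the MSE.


Squared errors: (7-10)²=9, (14-13)²=1, (8-11)²=9, (50-53)²=9, (14-19)²=25
Sum = 53
MSE = 53/5 = 53/5

53/5


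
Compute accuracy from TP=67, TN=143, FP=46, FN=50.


Accuracy = (TP+TN)/(TP+TN+FP+FN)
= (67+143)/(306)
= 210/306 = 68.63%

68.63%


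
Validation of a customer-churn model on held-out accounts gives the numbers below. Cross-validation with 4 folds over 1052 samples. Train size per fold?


Fold size = 1052/4 = 263
Training per fold = 1052 - 263 = 789

789


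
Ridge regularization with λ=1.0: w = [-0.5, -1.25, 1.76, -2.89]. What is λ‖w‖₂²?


‖w‖₂² = (-0.5)² + (-1.25)² + (1.76)² + (-2.89)²
     = 0.25 + 1.5625 + 3.0976 + 8.3521
     = 13.2622
λ·‖w‖₂² = 1.0·13.2622 = 13.2622

13.2622


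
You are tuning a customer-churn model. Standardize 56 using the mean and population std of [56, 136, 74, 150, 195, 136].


μ = 124.5, σ = 46.7752
z = (56 - 124.5)/46.7752 = -1.4645

-1.4645


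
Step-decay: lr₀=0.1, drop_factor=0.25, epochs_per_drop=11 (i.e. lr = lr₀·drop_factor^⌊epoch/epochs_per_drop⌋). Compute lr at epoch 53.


n_drops = ⌊53/11⌋ = 4
lr = 0.1·0.25^4 = 0.1·0.00390625 = 0.000390625

0.000390625


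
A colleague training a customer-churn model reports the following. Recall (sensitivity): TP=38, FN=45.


Recall = TP/(TP+FN)
= 38/(38+45)
= 38/83 = 45.78%

45.78%


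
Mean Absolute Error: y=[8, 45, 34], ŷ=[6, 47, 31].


Absolute errors: |8-6|=2, |45-47|=2, |34-31|=3
Sum = 7
MAE = 7/3 = 7/3

7/3


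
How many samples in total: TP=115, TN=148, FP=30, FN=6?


Total = TP + TN + FP + FN
= 115 + 148 + 30 + 6
= 299
(Predicted positive: 145, predicted negative: 154)

299


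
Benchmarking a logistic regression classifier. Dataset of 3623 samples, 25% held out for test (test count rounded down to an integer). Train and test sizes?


Test = ⌊3623·25/100⌋ = 905
Train = 3623 - 905 = 2718

Train: 2718, Test: 905


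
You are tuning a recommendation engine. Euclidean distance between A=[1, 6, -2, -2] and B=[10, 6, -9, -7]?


d = √((1-10)² + (6-6)² + (-2+ 9)² + (-2+ 7)²)
  = √(81 + 0 + 49 + 25)
  = √155 = 12.4499

12.4499


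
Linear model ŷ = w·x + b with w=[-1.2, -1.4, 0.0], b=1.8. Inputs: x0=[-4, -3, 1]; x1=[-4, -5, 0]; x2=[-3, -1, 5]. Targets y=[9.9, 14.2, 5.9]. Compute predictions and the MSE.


ŷ0 = (-1.2)·(-4) + (-1.4)·(-3) + (0.0)·(1) + 1.8 = 10.8
ŷ1 = (-1.2)·(-4) + (-1.4)·(-5) + (0.0)·(0) + 1.8 = 13.6
ŷ2 = (-1.2)·(-3) + (-1.4)·(-1) + (0.0)·(5) + 1.8 = 6.8
errors² = [0.81, 0.36, 0.81]
MSE = 1.9800/3 = 0.66

0.66


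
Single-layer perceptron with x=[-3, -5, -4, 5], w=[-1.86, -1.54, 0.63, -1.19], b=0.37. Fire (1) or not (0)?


z = (-3)·(-1.86) + (-5)·(-1.54) + (-4)·(0.63) + (5)·(-1.19) + 0.37
  = 5.18
step(z) = 1 (z≥0)

1


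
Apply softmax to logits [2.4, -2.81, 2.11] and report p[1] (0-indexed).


Exponentials: e^2.4=11.0232, e^-2.81=0.0602, e^2.11=8.2482
Sum = 19.3316
Softmax = [0.5702, 0.0031, 0.4267]
p[1] = 0.0602/19.3316 = 0.0031

0.0031


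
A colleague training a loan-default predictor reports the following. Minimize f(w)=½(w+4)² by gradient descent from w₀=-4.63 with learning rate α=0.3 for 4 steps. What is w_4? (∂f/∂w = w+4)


step 1: grad = -4.63+4 = -0.63; w = -4.63 - 0.3·(-0.63) = -4.441
step 2: grad = -4.441+4 = -0.441; w = -4.441 - 0.3·(-0.441) = -4.3087
step 3: grad = -4.3087+4 = -0.3087; w = -4.3087 - 0.3·(-0.3087) = -4.21609
step 4: grad = -4.21609+4 = -0.21609; w = -4.21609 - 0.3·(-0.21609) = -4.151263

-4.151263


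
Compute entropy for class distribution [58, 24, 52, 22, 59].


Probabilities: [58/215, 24/215, 52/215, 22/215, 59/215] ≈ [0.2698, 0.1116, 0.2419, 0.1023, 0.2744]
H = -((58/215)·log₂(58/215) + (24/215)·log₂(24/215) + (52/215)·log₂(52/215) + (22/215)·log₂(22/215) + (59/215)·log₂(59/215))
  = 2.2068 bits

2.2068 bits


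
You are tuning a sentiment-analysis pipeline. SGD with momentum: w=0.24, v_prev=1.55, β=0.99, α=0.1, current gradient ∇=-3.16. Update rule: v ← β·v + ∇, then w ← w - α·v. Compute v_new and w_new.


v_new = 0.99·1.55 - 3.16 = 1.5345 - 3.16 = -1.6255
w_new = 0.24 - 0.1·-1.6255 = 0.24 + 0.16255 = 0.40255

v_new=-1.6255, w_new=0.40255


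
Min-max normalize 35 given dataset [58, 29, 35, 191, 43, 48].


min=29, max=191
(35-29)/(191-29) = 6/162 = 0.037

0.037


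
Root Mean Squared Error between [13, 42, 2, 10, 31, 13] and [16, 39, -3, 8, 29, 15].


MSE = 55/6 = 9.1667
RMSE = √(55/6) = 3.0277

3.0277


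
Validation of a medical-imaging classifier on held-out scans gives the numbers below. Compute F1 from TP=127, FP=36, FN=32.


Precision = 127/163 = 0.7791
Recall = 127/159 = 0.7987
F1 = 2·P·R/(P+R) = 2·TP/(2·TP+FP+FN) = 254/(254+36+32) = 254/322 = 0.7888

0.7888


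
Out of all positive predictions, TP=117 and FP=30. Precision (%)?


Precision = TP/(TP+FP)
= 117/(117+30)
= 117/147 = 79.59%

79.59%


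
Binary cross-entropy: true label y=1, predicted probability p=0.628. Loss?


BCE = -[y·ln(p) + (1-y)·ln(1-p)]
= -1·ln(0.628) - 0
= -ln(0.628) = 0.4652

0.4652


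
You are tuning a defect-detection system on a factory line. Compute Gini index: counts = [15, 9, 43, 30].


Probabilities: [15/97, 9/97, 43/97, 30/97] ≈ [0.1546, 0.0928, 0.4433, 0.3093]
Σpᵢ² = (225 + 81 + 1849 + 900)/97² = 3055/9409
Gini = 1 - Σpᵢ² = 1 - 3055/9409 = 0.6753

0.6753


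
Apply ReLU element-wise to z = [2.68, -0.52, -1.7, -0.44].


ReLU(2.68) = max(0, 2.68) = 2.68
ReLU(-0.52) = max(0, -0.52) = 0.0
ReLU(-1.7) = max(0, -1.7) = 0.0
ReLU(-0.44) = max(0, -0.44) = 0.0
result = [2.68, 0.0, 0.0, 0.0]

[2.68, 0.0, 0.0, 0.0]


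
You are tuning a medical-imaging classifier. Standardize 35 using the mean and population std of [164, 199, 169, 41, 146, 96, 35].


μ = 121.4286, σ = 60.0972
z = (35 - 121.4286)/60.0972 = -1.4381

-1.4381


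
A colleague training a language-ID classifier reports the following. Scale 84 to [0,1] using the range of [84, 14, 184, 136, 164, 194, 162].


min=14, max=194
(84-14)/(194-14) = 70/180 = 0.3889

0.3889


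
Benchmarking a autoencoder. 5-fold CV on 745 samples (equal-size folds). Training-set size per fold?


Fold size = 745/5 = 149
Training per fold = 745 - 149 = 596

596


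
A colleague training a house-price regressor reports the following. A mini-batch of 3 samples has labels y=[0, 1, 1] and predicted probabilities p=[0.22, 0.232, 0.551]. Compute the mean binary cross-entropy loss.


L[0] = -ln(1-0.22) = -ln(0.78) = 0.2485
L[1] = -ln(0.232) = 1.461
L[2] = -ln(0.551) = 0.596
mean = (0.2485 + 1.461 + 0.596)/3 = 0.7685

0.7685


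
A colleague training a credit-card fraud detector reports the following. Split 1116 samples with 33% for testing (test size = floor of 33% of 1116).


Test = ⌊1116·33/100⌋ = 368
Train = 1116 - 368 = 748

Train: 748, Test: 368


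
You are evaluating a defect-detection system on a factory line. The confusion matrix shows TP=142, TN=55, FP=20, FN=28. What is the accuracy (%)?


Accuracy = (TP+TN)/(TP+TN+FP+FN)
= (142+55)/(245)
= 197/245 = 80.41%

80.41%


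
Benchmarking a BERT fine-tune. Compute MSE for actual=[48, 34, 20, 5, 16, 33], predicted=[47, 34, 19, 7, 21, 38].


Squared errors: (48-47)²=1, (34-34)²=0, (20-19)²=1, (5-7)²=4, (16-21)²=25, (33-38)²=25
Sum = 56
MSE = 56/6 = 28/3

28/3


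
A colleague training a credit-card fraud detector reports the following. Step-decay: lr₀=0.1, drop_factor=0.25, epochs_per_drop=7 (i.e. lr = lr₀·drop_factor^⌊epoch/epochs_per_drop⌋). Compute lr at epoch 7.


n_drops = ⌊7/7⌋ = 1
lr = 0.1·0.25^1 = 0.1·0.25 = 0.025

0.025


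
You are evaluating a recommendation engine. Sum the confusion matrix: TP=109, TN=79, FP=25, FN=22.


Total = TP + TN + FP + FN
= 109 + 79 + 25 + 22
= 235
(Predicted positive: 134, predicted negative: 101)

235


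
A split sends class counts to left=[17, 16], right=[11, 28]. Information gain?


Parent = [28, 44], H_parent = 0.9641
H_left = 0.9993 (n=33), H_right = 0.8582 (n=39)
H_children = (33/72)·0.9993 + (39/72)·0.8582 = 0.9229
IG = 0.9641 - 0.9229 = 0.0412

0.0412


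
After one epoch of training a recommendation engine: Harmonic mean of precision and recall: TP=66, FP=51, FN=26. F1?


Precision = 66/117 = 0.5641
Recall = 66/92 = 0.7174
F1 = 2·P·R/(P+R) = 2·TP/(2·TP+FP+FN) = 132/(132+51+26) = 132/209 = 0.6316

0.6316


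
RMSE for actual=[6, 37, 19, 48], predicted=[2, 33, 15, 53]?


MSE = 73/4 = 18.25
RMSE = √(73/4) = 4.272

4.272


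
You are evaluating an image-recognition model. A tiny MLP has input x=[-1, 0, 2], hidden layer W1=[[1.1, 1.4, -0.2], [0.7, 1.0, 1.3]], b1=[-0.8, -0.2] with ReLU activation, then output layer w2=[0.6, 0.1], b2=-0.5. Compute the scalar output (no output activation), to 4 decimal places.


z1[0] = (1.1)·(-1) + (1.4)·(0) + (-0.2)·(2) - 0.8 = -2.3
z1[1] = (0.7)·(-1) + (1.0)·(0) + (1.3)·(2) - 0.2 = 1.7
h = ReLU(z1) = [0.0, 1.7]
output = (0.6)·(0.0) + (0.1)·(1.7) - 0.5 = -0.33

-0.33


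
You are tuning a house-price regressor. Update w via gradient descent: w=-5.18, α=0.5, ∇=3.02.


w_new = w - α·∇
= -5.18 - 0.5·3.02
= -5.18 - 1.51
= -6.69

-6.69


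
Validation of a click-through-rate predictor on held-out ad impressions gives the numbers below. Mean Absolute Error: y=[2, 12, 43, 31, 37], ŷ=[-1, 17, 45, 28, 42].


Absolute errors: |2+ 1|=3, |12-17|=5, |43-45|=2, |31-28|=3, |37-42|=5
Sum = 18
MAE = 18/5 = 18/5

18/5


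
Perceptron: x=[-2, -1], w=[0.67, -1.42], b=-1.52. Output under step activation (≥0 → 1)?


z = (-2)·(0.67) + (-1)·(-1.42) - 1.52
  = -1.44
step(z) = 0 (z<0)

0


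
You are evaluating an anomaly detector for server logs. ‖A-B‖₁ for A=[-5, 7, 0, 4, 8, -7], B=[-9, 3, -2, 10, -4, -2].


d = |-5+ 9| + |7-3| + |0+ 2| + |4-10| + |8+ 4| + |-7+ 2|
  = 4 + 4 + 2 + 6 + 12 + 5
  = 33

33


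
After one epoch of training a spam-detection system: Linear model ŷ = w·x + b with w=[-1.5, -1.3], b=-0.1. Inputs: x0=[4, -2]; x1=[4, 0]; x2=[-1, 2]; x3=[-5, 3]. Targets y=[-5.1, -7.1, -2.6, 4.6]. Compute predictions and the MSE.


ŷ0 = (-1.5)·(4) + (-1.3)·(-2) - 0.1 = -3.5
ŷ1 = (-1.5)·(4) + (-1.3)·(0) - 0.1 = -6.1
ŷ2 = (-1.5)·(-1) + (-1.3)·(2) - 0.1 = -1.2
ŷ3 = (-1.5)·(-5) + (-1.3)·(3) - 0.1 = 3.5
errors² = [2.56, 1.0, 1.96, 1.21]
MSE = 6.7300/4 = 1.6825

1.6825


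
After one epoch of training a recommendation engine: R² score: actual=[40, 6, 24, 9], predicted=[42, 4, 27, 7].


ȳ = 19.75
SS_res = Σ(y-ŷ)² = 21
SS_tot = Σ(y-ȳ)² = 732.75
R² = 1 - SS_res/SS_tot = 1 - 0.0287 = 0.9713

0.9713


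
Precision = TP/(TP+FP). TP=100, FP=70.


Precision = TP/(TP+FP)
= 100/(100+70)
= 100/170 = 58.82%

58.82%


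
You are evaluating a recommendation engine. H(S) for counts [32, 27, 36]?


Probabilities: [32/95, 27/95, 36/95] ≈ [0.3368, 0.2842, 0.3789]
H = -((32/95)·log₂(32/95) + (27/95)·log₂(27/95) + (36/95)·log₂(36/95))
  = 1.5751 bits

1.5751 bits


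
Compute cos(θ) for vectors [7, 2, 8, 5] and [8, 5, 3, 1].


A·B = 7·8 + 2·5 + 8·3 + 5·1 = 95
‖A‖ = √142 = 11.9164, ‖B‖ = √99 = 9.9499
cos = 95/(√142·√99) = 95/√14058 = 0.8012

0.8012


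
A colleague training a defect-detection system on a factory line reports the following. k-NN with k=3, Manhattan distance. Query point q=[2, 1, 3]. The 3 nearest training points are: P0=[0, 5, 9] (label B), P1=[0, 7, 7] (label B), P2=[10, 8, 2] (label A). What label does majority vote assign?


d(q,P0) = 12  (label B)
d(q,P1) = 12  (label B)
d(q,P2) = 16  (label A)
Votes: A=1, B=2
Majority → B

B


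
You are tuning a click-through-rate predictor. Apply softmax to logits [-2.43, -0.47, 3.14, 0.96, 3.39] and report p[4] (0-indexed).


Exponentials: e^-2.43=0.088, e^-0.47=0.625, e^3.14=23.1039, e^0.96=2.6117, e^3.39=29.666
Sum = 56.0946
Softmax = [0.0016, 0.0111, 0.4119, 0.0466, 0.5289]
p[4] = 29.666/56.0946 = 0.5289

0.5289


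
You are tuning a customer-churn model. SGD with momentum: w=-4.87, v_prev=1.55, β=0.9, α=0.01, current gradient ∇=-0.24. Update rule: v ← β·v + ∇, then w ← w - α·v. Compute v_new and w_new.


v_new = 0.9·1.55 - 0.24 = 1.395 - 0.24 = 1.155
w_new = -4.87 - 0.01·1.155 = -4.87 - 0.01155 = -4.88155

v_new=1.155, w_new=-4.88155


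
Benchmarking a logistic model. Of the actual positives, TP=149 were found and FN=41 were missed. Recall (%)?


Recall = TP/(TP+FN)
= 149/(149+41)
= 149/190 = 78.42%

78.42%


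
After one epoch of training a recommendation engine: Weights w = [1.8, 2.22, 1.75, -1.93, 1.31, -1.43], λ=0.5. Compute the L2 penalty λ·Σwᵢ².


‖w‖₂² = (1.8)² + (2.22)² + (1.75)² + (-1.93)² + (1.31)² + (-1.43)²
     = 3.24 + 4.9284 + 3.0625 + 3.7249 + 1.7161 + 2.0449
     = 18.7168
λ·‖w‖₂² = 0.5·18.7168 = 9.3584

9.3584


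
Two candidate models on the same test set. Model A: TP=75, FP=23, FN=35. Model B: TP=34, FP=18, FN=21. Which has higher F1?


Model A: P=75/98=0.7653, R=75/110=0.6818, F1=2PR/(P+R)=2TP/(2TP+FP+FN)=150/208=0.7212
Model B: P=34/52=0.6538, R=34/55=0.6182, F1=2PR/(P+R)=2TP/(2TP+FP+FN)=68/107=0.6355
0.7212 > 0.6355 → Model A

Model A


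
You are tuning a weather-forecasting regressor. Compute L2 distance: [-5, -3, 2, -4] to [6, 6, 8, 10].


d = √((-5-6)² + (-3-6)² + (2-8)² + (-4-10)²)
  = √(121 + 81 + 36 + 196)
  = √434 = 20.8327

20.8327


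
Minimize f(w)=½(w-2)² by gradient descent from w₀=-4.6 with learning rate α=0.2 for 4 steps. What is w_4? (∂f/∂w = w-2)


step 1: grad = -4.6-2 = -6.6; w = -4.6 - 0.2·(-6.6) = -3.28
step 2: grad = -3.28-2 = -5.28; w = -3.28 - 0.2·(-5.28) = -2.224
step 3: grad = -2.224-2 = -4.224; w = -2.224 - 0.2·(-4.224) = -1.3792
step 4: grad = -1.3792-2 = -3.3792; w = -1.3792 - 0.2·(-3.3792) = -0.70336

-0.70336


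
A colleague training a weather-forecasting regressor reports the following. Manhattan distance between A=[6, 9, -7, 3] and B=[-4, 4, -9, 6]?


d = |6+ 4| + |9-4| + |-7+ 9| + |3-6|
  = 10 + 5 + 2 + 3
  = 20

20


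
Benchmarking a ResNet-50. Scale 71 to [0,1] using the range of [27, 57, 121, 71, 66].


min=27, max=121
(71-27)/(121-27) = 44/94 = 0.4681

0.4681


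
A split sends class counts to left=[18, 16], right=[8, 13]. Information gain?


Parent = [26, 29], H_parent = 0.9979
H_left = 0.9975 (n=34), H_right = 0.9587 (n=21)
H_children = (34/55)·0.9975 + (21/55)·0.9587 = 0.9827
IG = 0.9979 - 0.9827 = 0.0152

0.0152


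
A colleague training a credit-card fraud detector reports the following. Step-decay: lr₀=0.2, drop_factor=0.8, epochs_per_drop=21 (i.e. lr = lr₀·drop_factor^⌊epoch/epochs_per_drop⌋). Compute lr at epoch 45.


n_drops = ⌊45/21⌋ = 2
lr = 0.2·0.8^2 = 0.2·0.64 = 0.128

0.128


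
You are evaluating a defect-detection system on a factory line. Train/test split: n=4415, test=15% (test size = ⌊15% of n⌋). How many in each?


Test = ⌊4415·15/100⌋ = 662
Train = 4415 - 662 = 3753

Train: 3753, Test: 662


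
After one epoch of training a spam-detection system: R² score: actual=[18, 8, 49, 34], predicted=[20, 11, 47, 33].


ȳ = 27.25
SS_res = Σ(y-ŷ)² = 18
SS_tot = Σ(y-ȳ)² = 974.75
R² = 1 - SS_res/SS_tot = 1 - 0.0185 = 0.9815

0.9815


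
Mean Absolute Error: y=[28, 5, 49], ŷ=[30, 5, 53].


Absolute errors: |28-30|=2, |5-5|=0, |49-53|=4
Sum = 6
MAE = 6/3 = 2

2


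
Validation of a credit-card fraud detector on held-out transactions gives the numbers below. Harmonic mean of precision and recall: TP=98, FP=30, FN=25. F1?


Precision = 98/128 = 0.7656
Recall = 98/123 = 0.7967
F1 = 2·P·R/(P+R) = 2·TP/(2·TP+FP+FN) = 196/(196+30+25) = 196/251 = 0.7809

0.7809


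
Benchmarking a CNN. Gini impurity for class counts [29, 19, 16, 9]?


Probabilities: [29/73, 19/73, 16/73, 9/73] ≈ [0.3973, 0.2603, 0.2192, 0.1233]
Σpᵢ² = (841 + 361 + 256 + 81)/73² = 1539/5329
Gini = 1 - Σpᵢ² = 1 - 1539/5329 = 0.7112

0.7112


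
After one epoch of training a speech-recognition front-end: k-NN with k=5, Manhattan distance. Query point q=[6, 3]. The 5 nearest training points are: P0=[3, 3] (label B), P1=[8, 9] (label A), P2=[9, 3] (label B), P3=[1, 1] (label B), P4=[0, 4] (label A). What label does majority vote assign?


d(q,P0) = 3  (label B)
d(q,P1) = 8  (label A)
d(q,P2) = 3  (label B)
d(q,P3) = 7  (label B)
d(q,P4) = 7  (label A)
Votes: A=2, B=3
Majority → B

B


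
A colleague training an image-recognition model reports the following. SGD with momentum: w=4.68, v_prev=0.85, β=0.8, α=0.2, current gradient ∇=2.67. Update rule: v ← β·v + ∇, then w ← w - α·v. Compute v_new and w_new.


v_new = 0.8·0.85 + 2.67 = 0.68 + 2.67 = 3.35
w_new = 4.68 - 0.2·3.35 = 4.68 - 0.67 = 4.01

v_new=3.35, w_new=4.01


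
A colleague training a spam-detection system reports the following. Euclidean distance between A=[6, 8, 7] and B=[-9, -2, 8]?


d = √((6+ 9)² + (8+ 2)² + (7-8)²)
  = √(225 + 100 + 1)
  = √326 = 18.0555

18.0555


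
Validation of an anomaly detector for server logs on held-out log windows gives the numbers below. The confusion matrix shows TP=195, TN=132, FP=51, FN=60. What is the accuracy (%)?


Accuracy = (TP+TN)/(TP+TN+FP+FN)
= (195+132)/(438)
= 327/438 = 74.66%

74.66%


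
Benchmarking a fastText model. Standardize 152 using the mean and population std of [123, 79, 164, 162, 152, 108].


μ = 131.3333, σ = 31.0573
z = (152 - 131.3333)/31.0573 = 0.6654

0.6654


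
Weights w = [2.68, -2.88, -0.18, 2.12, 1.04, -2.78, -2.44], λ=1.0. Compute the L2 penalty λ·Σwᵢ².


‖w‖₂² = (2.68)² + (-2.88)² + (-0.18)² + (2.12)² + (1.04)² + (-2.78)² + (-2.44)²
     = 7.1824 + 8.2944 + 0.0324 + 4.4944 + 1.0816 + 7.7284 + 5.9536
     = 34.7672
λ·‖w‖₂² = 1.0·34.7672 = 34.7672

34.7672


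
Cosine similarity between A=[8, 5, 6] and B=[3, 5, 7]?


A·B = 8·3 + 5·5 + 6·7 = 91
‖A‖ = √125 = 11.1803, ‖B‖ = √83 = 9.1104
cos = 91/(√125·√83) = 91/√10375 = 0.8934

0.8934


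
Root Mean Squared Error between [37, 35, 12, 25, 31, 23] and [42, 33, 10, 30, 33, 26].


MSE = 71/6 = 11.8333
RMSE = √(71/6) = 3.44

3.44


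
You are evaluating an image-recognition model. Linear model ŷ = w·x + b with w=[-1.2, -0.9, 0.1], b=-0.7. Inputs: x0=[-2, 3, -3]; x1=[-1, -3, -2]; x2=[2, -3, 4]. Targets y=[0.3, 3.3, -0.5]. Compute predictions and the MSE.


ŷ0 = (-1.2)·(-2) + (-0.9)·(3) + (0.1)·(-3) - 0.7 = -1.3
ŷ1 = (-1.2)·(-1) + (-0.9)·(-3) + (0.1)·(-2) - 0.7 = 3.0
ŷ2 = (-1.2)·(2) + (-0.9)·(-3) + (0.1)·(4) - 0.7 = 0.0
errors² = [2.56, 0.09, 0.25]
MSE = 2.9000/3 = 0.9667

0.9667


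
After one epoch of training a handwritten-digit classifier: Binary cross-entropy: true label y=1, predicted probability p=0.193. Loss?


BCE = -[y·ln(p) + (1-y)·ln(1-p)]
= -1·ln(0.193) - 0
= -ln(0.193) = 1.6451

1.6451


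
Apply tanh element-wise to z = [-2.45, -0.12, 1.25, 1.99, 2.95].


tanh(-2.45) = -0.9852
tanh(-0.12) = -0.1194
tanh(1.25) = 0.8483
tanh(1.99) = 0.9633
tanh(2.95) = 0.9945
result = [-0.9852, -0.1194, 0.8483, 0.9633, 0.9945]

[-0.9852, -0.1194, 0.8483, 0.9633, 0.9945]


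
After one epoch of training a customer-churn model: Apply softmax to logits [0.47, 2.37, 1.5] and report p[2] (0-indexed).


Exponentials: e^0.47=1.6, e^2.37=10.6974, e^1.5=4.4817
Sum = 16.7791
Softmax = [0.0954, 0.6375, 0.2671]
p[2] = 4.4817/16.7791 = 0.2671

0.2671
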